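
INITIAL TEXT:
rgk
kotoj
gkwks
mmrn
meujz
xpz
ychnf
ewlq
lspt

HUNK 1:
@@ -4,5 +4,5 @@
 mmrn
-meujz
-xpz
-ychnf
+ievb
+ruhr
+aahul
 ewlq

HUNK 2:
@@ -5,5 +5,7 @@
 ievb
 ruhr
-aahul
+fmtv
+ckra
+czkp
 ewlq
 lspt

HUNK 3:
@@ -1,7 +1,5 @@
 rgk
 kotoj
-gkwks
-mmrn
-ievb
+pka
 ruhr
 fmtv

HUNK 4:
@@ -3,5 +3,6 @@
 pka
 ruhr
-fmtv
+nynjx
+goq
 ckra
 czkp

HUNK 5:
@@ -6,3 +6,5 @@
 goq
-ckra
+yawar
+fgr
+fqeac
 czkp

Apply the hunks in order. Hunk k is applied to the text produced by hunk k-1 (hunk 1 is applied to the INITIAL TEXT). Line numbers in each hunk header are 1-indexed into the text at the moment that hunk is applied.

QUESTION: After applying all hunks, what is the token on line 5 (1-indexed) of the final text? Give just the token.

Answer: nynjx

Derivation:
Hunk 1: at line 4 remove [meujz,xpz,ychnf] add [ievb,ruhr,aahul] -> 9 lines: rgk kotoj gkwks mmrn ievb ruhr aahul ewlq lspt
Hunk 2: at line 5 remove [aahul] add [fmtv,ckra,czkp] -> 11 lines: rgk kotoj gkwks mmrn ievb ruhr fmtv ckra czkp ewlq lspt
Hunk 3: at line 1 remove [gkwks,mmrn,ievb] add [pka] -> 9 lines: rgk kotoj pka ruhr fmtv ckra czkp ewlq lspt
Hunk 4: at line 3 remove [fmtv] add [nynjx,goq] -> 10 lines: rgk kotoj pka ruhr nynjx goq ckra czkp ewlq lspt
Hunk 5: at line 6 remove [ckra] add [yawar,fgr,fqeac] -> 12 lines: rgk kotoj pka ruhr nynjx goq yawar fgr fqeac czkp ewlq lspt
Final line 5: nynjx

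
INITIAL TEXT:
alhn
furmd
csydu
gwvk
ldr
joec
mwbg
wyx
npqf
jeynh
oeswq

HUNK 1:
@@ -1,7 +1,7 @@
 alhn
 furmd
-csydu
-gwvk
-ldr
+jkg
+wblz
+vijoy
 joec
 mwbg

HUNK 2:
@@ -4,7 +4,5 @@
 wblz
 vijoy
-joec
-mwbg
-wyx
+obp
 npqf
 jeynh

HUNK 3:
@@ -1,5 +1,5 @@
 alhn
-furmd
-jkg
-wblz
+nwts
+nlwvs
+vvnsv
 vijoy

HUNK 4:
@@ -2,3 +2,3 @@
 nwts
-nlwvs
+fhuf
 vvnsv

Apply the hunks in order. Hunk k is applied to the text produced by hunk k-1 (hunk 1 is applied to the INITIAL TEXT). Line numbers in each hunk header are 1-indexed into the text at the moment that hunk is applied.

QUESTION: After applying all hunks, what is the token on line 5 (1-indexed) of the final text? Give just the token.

Answer: vijoy

Derivation:
Hunk 1: at line 1 remove [csydu,gwvk,ldr] add [jkg,wblz,vijoy] -> 11 lines: alhn furmd jkg wblz vijoy joec mwbg wyx npqf jeynh oeswq
Hunk 2: at line 4 remove [joec,mwbg,wyx] add [obp] -> 9 lines: alhn furmd jkg wblz vijoy obp npqf jeynh oeswq
Hunk 3: at line 1 remove [furmd,jkg,wblz] add [nwts,nlwvs,vvnsv] -> 9 lines: alhn nwts nlwvs vvnsv vijoy obp npqf jeynh oeswq
Hunk 4: at line 2 remove [nlwvs] add [fhuf] -> 9 lines: alhn nwts fhuf vvnsv vijoy obp npqf jeynh oeswq
Final line 5: vijoy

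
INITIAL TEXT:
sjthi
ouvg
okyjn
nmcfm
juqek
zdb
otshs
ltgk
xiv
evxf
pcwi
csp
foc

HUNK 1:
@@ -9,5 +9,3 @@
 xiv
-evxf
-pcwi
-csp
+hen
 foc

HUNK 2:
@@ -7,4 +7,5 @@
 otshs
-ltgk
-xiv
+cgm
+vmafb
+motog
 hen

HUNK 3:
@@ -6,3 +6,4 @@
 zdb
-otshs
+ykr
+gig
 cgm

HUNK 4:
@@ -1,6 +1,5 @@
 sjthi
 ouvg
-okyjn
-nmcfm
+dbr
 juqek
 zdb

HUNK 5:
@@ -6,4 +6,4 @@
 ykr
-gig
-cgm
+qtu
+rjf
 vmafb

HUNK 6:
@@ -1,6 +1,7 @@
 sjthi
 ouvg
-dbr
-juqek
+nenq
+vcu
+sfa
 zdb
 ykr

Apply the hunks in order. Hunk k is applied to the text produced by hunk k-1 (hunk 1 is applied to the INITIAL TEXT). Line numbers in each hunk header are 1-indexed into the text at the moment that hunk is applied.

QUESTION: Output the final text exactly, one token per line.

Answer: sjthi
ouvg
nenq
vcu
sfa
zdb
ykr
qtu
rjf
vmafb
motog
hen
foc

Derivation:
Hunk 1: at line 9 remove [evxf,pcwi,csp] add [hen] -> 11 lines: sjthi ouvg okyjn nmcfm juqek zdb otshs ltgk xiv hen foc
Hunk 2: at line 7 remove [ltgk,xiv] add [cgm,vmafb,motog] -> 12 lines: sjthi ouvg okyjn nmcfm juqek zdb otshs cgm vmafb motog hen foc
Hunk 3: at line 6 remove [otshs] add [ykr,gig] -> 13 lines: sjthi ouvg okyjn nmcfm juqek zdb ykr gig cgm vmafb motog hen foc
Hunk 4: at line 1 remove [okyjn,nmcfm] add [dbr] -> 12 lines: sjthi ouvg dbr juqek zdb ykr gig cgm vmafb motog hen foc
Hunk 5: at line 6 remove [gig,cgm] add [qtu,rjf] -> 12 lines: sjthi ouvg dbr juqek zdb ykr qtu rjf vmafb motog hen foc
Hunk 6: at line 1 remove [dbr,juqek] add [nenq,vcu,sfa] -> 13 lines: sjthi ouvg nenq vcu sfa zdb ykr qtu rjf vmafb motog hen foc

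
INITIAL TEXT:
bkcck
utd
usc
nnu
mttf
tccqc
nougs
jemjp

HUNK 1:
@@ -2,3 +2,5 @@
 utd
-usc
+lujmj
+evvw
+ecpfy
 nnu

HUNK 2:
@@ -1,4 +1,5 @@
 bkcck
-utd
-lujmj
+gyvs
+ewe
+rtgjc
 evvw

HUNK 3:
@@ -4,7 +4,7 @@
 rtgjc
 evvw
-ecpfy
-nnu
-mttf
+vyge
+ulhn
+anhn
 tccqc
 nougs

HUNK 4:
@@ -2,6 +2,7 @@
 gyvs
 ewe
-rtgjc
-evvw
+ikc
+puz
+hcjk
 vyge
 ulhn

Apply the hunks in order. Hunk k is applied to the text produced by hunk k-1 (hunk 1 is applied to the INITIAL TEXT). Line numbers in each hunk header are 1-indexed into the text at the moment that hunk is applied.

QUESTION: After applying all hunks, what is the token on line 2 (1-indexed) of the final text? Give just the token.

Hunk 1: at line 2 remove [usc] add [lujmj,evvw,ecpfy] -> 10 lines: bkcck utd lujmj evvw ecpfy nnu mttf tccqc nougs jemjp
Hunk 2: at line 1 remove [utd,lujmj] add [gyvs,ewe,rtgjc] -> 11 lines: bkcck gyvs ewe rtgjc evvw ecpfy nnu mttf tccqc nougs jemjp
Hunk 3: at line 4 remove [ecpfy,nnu,mttf] add [vyge,ulhn,anhn] -> 11 lines: bkcck gyvs ewe rtgjc evvw vyge ulhn anhn tccqc nougs jemjp
Hunk 4: at line 2 remove [rtgjc,evvw] add [ikc,puz,hcjk] -> 12 lines: bkcck gyvs ewe ikc puz hcjk vyge ulhn anhn tccqc nougs jemjp
Final line 2: gyvs

Answer: gyvs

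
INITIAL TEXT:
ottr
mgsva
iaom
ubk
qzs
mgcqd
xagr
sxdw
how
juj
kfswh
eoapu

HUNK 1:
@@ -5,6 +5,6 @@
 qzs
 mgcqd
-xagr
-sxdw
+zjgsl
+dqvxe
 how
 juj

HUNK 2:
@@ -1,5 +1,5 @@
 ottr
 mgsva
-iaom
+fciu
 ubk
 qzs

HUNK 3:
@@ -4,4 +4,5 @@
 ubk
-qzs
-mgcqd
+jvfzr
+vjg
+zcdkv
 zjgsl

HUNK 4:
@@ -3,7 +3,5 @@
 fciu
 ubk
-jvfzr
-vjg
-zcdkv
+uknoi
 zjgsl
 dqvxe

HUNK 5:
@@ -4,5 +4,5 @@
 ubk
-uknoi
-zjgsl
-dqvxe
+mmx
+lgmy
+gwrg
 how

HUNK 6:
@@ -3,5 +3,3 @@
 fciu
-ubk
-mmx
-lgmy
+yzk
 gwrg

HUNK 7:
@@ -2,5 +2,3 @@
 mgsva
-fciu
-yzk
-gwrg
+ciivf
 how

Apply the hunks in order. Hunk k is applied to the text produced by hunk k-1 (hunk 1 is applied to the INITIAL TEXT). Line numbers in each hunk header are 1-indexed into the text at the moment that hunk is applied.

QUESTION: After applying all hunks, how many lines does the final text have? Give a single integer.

Answer: 7

Derivation:
Hunk 1: at line 5 remove [xagr,sxdw] add [zjgsl,dqvxe] -> 12 lines: ottr mgsva iaom ubk qzs mgcqd zjgsl dqvxe how juj kfswh eoapu
Hunk 2: at line 1 remove [iaom] add [fciu] -> 12 lines: ottr mgsva fciu ubk qzs mgcqd zjgsl dqvxe how juj kfswh eoapu
Hunk 3: at line 4 remove [qzs,mgcqd] add [jvfzr,vjg,zcdkv] -> 13 lines: ottr mgsva fciu ubk jvfzr vjg zcdkv zjgsl dqvxe how juj kfswh eoapu
Hunk 4: at line 3 remove [jvfzr,vjg,zcdkv] add [uknoi] -> 11 lines: ottr mgsva fciu ubk uknoi zjgsl dqvxe how juj kfswh eoapu
Hunk 5: at line 4 remove [uknoi,zjgsl,dqvxe] add [mmx,lgmy,gwrg] -> 11 lines: ottr mgsva fciu ubk mmx lgmy gwrg how juj kfswh eoapu
Hunk 6: at line 3 remove [ubk,mmx,lgmy] add [yzk] -> 9 lines: ottr mgsva fciu yzk gwrg how juj kfswh eoapu
Hunk 7: at line 2 remove [fciu,yzk,gwrg] add [ciivf] -> 7 lines: ottr mgsva ciivf how juj kfswh eoapu
Final line count: 7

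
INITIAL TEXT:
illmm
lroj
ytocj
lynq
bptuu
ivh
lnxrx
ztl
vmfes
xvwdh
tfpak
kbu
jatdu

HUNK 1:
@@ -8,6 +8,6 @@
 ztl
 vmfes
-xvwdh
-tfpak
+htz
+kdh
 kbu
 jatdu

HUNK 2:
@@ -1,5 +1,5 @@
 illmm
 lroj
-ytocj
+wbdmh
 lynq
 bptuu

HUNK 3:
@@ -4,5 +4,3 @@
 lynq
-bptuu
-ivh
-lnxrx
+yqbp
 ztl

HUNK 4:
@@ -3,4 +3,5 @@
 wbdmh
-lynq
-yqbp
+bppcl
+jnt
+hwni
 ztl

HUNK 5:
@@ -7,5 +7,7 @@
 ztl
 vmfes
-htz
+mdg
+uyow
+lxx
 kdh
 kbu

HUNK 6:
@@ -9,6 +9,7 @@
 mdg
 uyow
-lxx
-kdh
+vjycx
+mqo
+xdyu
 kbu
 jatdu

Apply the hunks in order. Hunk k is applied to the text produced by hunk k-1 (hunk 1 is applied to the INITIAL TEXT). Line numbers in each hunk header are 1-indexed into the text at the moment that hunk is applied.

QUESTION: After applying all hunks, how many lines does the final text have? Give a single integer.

Answer: 15

Derivation:
Hunk 1: at line 8 remove [xvwdh,tfpak] add [htz,kdh] -> 13 lines: illmm lroj ytocj lynq bptuu ivh lnxrx ztl vmfes htz kdh kbu jatdu
Hunk 2: at line 1 remove [ytocj] add [wbdmh] -> 13 lines: illmm lroj wbdmh lynq bptuu ivh lnxrx ztl vmfes htz kdh kbu jatdu
Hunk 3: at line 4 remove [bptuu,ivh,lnxrx] add [yqbp] -> 11 lines: illmm lroj wbdmh lynq yqbp ztl vmfes htz kdh kbu jatdu
Hunk 4: at line 3 remove [lynq,yqbp] add [bppcl,jnt,hwni] -> 12 lines: illmm lroj wbdmh bppcl jnt hwni ztl vmfes htz kdh kbu jatdu
Hunk 5: at line 7 remove [htz] add [mdg,uyow,lxx] -> 14 lines: illmm lroj wbdmh bppcl jnt hwni ztl vmfes mdg uyow lxx kdh kbu jatdu
Hunk 6: at line 9 remove [lxx,kdh] add [vjycx,mqo,xdyu] -> 15 lines: illmm lroj wbdmh bppcl jnt hwni ztl vmfes mdg uyow vjycx mqo xdyu kbu jatdu
Final line count: 15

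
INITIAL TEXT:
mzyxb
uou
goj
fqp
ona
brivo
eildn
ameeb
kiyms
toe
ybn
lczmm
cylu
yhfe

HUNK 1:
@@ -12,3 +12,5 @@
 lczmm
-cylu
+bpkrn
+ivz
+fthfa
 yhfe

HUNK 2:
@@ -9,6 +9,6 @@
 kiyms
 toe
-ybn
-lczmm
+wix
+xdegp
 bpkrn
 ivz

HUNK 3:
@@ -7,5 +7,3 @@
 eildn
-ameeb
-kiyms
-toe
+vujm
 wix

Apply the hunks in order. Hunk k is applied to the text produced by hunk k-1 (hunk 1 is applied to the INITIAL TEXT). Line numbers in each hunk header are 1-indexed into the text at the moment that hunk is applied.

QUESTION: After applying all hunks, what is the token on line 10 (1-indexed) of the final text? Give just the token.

Answer: xdegp

Derivation:
Hunk 1: at line 12 remove [cylu] add [bpkrn,ivz,fthfa] -> 16 lines: mzyxb uou goj fqp ona brivo eildn ameeb kiyms toe ybn lczmm bpkrn ivz fthfa yhfe
Hunk 2: at line 9 remove [ybn,lczmm] add [wix,xdegp] -> 16 lines: mzyxb uou goj fqp ona brivo eildn ameeb kiyms toe wix xdegp bpkrn ivz fthfa yhfe
Hunk 3: at line 7 remove [ameeb,kiyms,toe] add [vujm] -> 14 lines: mzyxb uou goj fqp ona brivo eildn vujm wix xdegp bpkrn ivz fthfa yhfe
Final line 10: xdegp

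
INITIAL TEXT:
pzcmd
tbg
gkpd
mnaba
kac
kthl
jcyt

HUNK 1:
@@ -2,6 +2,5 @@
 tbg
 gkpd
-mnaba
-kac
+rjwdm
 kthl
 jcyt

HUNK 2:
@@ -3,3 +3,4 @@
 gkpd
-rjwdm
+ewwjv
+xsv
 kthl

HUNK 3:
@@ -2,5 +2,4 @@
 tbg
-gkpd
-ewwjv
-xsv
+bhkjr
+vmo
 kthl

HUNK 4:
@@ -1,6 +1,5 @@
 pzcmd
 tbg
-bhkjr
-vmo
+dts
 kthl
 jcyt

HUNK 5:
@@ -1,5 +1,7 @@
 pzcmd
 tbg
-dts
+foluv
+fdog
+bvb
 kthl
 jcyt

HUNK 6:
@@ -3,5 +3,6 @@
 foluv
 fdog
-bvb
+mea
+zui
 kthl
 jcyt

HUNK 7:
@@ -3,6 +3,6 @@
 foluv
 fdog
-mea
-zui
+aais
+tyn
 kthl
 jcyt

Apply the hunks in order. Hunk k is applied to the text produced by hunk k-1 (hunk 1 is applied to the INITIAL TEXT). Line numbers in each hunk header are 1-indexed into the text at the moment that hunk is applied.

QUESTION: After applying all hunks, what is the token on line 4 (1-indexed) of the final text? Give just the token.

Hunk 1: at line 2 remove [mnaba,kac] add [rjwdm] -> 6 lines: pzcmd tbg gkpd rjwdm kthl jcyt
Hunk 2: at line 3 remove [rjwdm] add [ewwjv,xsv] -> 7 lines: pzcmd tbg gkpd ewwjv xsv kthl jcyt
Hunk 3: at line 2 remove [gkpd,ewwjv,xsv] add [bhkjr,vmo] -> 6 lines: pzcmd tbg bhkjr vmo kthl jcyt
Hunk 4: at line 1 remove [bhkjr,vmo] add [dts] -> 5 lines: pzcmd tbg dts kthl jcyt
Hunk 5: at line 1 remove [dts] add [foluv,fdog,bvb] -> 7 lines: pzcmd tbg foluv fdog bvb kthl jcyt
Hunk 6: at line 3 remove [bvb] add [mea,zui] -> 8 lines: pzcmd tbg foluv fdog mea zui kthl jcyt
Hunk 7: at line 3 remove [mea,zui] add [aais,tyn] -> 8 lines: pzcmd tbg foluv fdog aais tyn kthl jcyt
Final line 4: fdog

Answer: fdog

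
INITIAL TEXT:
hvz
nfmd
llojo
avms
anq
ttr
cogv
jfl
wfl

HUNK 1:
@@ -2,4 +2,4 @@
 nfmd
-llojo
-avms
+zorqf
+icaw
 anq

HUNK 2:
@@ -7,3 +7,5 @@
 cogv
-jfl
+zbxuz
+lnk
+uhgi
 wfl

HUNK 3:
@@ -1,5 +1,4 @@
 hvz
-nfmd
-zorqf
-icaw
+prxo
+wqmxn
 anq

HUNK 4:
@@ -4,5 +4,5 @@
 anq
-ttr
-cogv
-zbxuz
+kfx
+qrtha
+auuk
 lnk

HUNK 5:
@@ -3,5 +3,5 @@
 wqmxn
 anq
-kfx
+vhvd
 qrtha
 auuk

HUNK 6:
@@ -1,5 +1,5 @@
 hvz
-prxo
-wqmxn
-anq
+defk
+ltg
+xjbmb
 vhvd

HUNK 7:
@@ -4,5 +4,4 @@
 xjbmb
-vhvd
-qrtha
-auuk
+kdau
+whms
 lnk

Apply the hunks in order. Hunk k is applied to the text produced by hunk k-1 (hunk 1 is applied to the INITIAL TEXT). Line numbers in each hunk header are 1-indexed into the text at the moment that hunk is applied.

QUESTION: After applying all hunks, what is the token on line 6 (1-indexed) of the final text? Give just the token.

Hunk 1: at line 2 remove [llojo,avms] add [zorqf,icaw] -> 9 lines: hvz nfmd zorqf icaw anq ttr cogv jfl wfl
Hunk 2: at line 7 remove [jfl] add [zbxuz,lnk,uhgi] -> 11 lines: hvz nfmd zorqf icaw anq ttr cogv zbxuz lnk uhgi wfl
Hunk 3: at line 1 remove [nfmd,zorqf,icaw] add [prxo,wqmxn] -> 10 lines: hvz prxo wqmxn anq ttr cogv zbxuz lnk uhgi wfl
Hunk 4: at line 4 remove [ttr,cogv,zbxuz] add [kfx,qrtha,auuk] -> 10 lines: hvz prxo wqmxn anq kfx qrtha auuk lnk uhgi wfl
Hunk 5: at line 3 remove [kfx] add [vhvd] -> 10 lines: hvz prxo wqmxn anq vhvd qrtha auuk lnk uhgi wfl
Hunk 6: at line 1 remove [prxo,wqmxn,anq] add [defk,ltg,xjbmb] -> 10 lines: hvz defk ltg xjbmb vhvd qrtha auuk lnk uhgi wfl
Hunk 7: at line 4 remove [vhvd,qrtha,auuk] add [kdau,whms] -> 9 lines: hvz defk ltg xjbmb kdau whms lnk uhgi wfl
Final line 6: whms

Answer: whms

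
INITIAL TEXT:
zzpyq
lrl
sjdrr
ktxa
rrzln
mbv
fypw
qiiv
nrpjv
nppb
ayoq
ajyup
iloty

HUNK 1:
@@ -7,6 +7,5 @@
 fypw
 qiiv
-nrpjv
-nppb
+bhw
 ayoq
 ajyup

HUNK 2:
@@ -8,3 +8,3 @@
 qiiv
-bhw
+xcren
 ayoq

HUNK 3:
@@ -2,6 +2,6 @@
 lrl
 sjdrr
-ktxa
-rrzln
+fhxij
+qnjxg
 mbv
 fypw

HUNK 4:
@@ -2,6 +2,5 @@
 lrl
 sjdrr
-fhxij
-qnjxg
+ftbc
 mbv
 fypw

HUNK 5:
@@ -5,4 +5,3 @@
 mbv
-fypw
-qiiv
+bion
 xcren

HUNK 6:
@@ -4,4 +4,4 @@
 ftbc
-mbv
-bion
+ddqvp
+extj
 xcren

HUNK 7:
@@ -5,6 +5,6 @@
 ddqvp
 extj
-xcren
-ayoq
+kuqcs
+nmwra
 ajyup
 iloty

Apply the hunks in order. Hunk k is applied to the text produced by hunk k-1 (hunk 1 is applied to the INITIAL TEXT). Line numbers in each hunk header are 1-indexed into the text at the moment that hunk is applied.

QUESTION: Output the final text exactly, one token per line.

Answer: zzpyq
lrl
sjdrr
ftbc
ddqvp
extj
kuqcs
nmwra
ajyup
iloty

Derivation:
Hunk 1: at line 7 remove [nrpjv,nppb] add [bhw] -> 12 lines: zzpyq lrl sjdrr ktxa rrzln mbv fypw qiiv bhw ayoq ajyup iloty
Hunk 2: at line 8 remove [bhw] add [xcren] -> 12 lines: zzpyq lrl sjdrr ktxa rrzln mbv fypw qiiv xcren ayoq ajyup iloty
Hunk 3: at line 2 remove [ktxa,rrzln] add [fhxij,qnjxg] -> 12 lines: zzpyq lrl sjdrr fhxij qnjxg mbv fypw qiiv xcren ayoq ajyup iloty
Hunk 4: at line 2 remove [fhxij,qnjxg] add [ftbc] -> 11 lines: zzpyq lrl sjdrr ftbc mbv fypw qiiv xcren ayoq ajyup iloty
Hunk 5: at line 5 remove [fypw,qiiv] add [bion] -> 10 lines: zzpyq lrl sjdrr ftbc mbv bion xcren ayoq ajyup iloty
Hunk 6: at line 4 remove [mbv,bion] add [ddqvp,extj] -> 10 lines: zzpyq lrl sjdrr ftbc ddqvp extj xcren ayoq ajyup iloty
Hunk 7: at line 5 remove [xcren,ayoq] add [kuqcs,nmwra] -> 10 lines: zzpyq lrl sjdrr ftbc ddqvp extj kuqcs nmwra ajyup iloty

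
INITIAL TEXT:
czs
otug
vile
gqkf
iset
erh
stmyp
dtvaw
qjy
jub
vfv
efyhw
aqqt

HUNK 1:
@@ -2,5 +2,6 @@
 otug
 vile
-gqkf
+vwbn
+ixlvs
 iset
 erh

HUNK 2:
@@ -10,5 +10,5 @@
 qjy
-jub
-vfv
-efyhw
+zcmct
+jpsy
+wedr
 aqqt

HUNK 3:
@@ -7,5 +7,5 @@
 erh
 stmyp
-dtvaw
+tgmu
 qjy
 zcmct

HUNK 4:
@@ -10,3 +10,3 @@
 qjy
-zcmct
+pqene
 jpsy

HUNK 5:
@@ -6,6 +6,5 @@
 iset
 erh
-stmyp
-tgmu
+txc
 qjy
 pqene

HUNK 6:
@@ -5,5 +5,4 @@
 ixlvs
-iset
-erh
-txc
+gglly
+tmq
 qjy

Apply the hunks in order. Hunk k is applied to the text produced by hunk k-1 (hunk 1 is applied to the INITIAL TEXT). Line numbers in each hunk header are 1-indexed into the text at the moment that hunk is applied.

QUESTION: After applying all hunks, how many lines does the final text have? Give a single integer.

Hunk 1: at line 2 remove [gqkf] add [vwbn,ixlvs] -> 14 lines: czs otug vile vwbn ixlvs iset erh stmyp dtvaw qjy jub vfv efyhw aqqt
Hunk 2: at line 10 remove [jub,vfv,efyhw] add [zcmct,jpsy,wedr] -> 14 lines: czs otug vile vwbn ixlvs iset erh stmyp dtvaw qjy zcmct jpsy wedr aqqt
Hunk 3: at line 7 remove [dtvaw] add [tgmu] -> 14 lines: czs otug vile vwbn ixlvs iset erh stmyp tgmu qjy zcmct jpsy wedr aqqt
Hunk 4: at line 10 remove [zcmct] add [pqene] -> 14 lines: czs otug vile vwbn ixlvs iset erh stmyp tgmu qjy pqene jpsy wedr aqqt
Hunk 5: at line 6 remove [stmyp,tgmu] add [txc] -> 13 lines: czs otug vile vwbn ixlvs iset erh txc qjy pqene jpsy wedr aqqt
Hunk 6: at line 5 remove [iset,erh,txc] add [gglly,tmq] -> 12 lines: czs otug vile vwbn ixlvs gglly tmq qjy pqene jpsy wedr aqqt
Final line count: 12

Answer: 12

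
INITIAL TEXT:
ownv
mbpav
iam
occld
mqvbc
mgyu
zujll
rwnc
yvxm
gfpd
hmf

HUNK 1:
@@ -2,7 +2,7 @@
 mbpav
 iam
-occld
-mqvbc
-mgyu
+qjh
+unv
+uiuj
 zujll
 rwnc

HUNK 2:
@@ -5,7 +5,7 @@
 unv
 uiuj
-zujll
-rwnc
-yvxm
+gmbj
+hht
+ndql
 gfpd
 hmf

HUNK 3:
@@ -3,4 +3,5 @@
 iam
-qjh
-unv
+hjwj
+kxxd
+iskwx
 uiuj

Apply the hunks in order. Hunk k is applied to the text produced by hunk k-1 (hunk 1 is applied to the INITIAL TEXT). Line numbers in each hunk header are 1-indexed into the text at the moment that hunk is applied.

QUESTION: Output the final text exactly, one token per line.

Answer: ownv
mbpav
iam
hjwj
kxxd
iskwx
uiuj
gmbj
hht
ndql
gfpd
hmf

Derivation:
Hunk 1: at line 2 remove [occld,mqvbc,mgyu] add [qjh,unv,uiuj] -> 11 lines: ownv mbpav iam qjh unv uiuj zujll rwnc yvxm gfpd hmf
Hunk 2: at line 5 remove [zujll,rwnc,yvxm] add [gmbj,hht,ndql] -> 11 lines: ownv mbpav iam qjh unv uiuj gmbj hht ndql gfpd hmf
Hunk 3: at line 3 remove [qjh,unv] add [hjwj,kxxd,iskwx] -> 12 lines: ownv mbpav iam hjwj kxxd iskwx uiuj gmbj hht ndql gfpd hmf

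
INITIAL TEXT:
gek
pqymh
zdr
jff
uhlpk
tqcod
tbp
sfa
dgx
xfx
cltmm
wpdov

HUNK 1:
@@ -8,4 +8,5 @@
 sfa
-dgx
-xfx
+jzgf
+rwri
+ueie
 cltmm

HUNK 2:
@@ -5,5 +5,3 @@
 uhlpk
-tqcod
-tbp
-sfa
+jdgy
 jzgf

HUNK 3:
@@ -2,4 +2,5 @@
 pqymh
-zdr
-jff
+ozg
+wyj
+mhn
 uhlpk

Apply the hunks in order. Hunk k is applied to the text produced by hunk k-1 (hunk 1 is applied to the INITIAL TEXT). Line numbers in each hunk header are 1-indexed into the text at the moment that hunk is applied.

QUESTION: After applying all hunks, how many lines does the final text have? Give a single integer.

Hunk 1: at line 8 remove [dgx,xfx] add [jzgf,rwri,ueie] -> 13 lines: gek pqymh zdr jff uhlpk tqcod tbp sfa jzgf rwri ueie cltmm wpdov
Hunk 2: at line 5 remove [tqcod,tbp,sfa] add [jdgy] -> 11 lines: gek pqymh zdr jff uhlpk jdgy jzgf rwri ueie cltmm wpdov
Hunk 3: at line 2 remove [zdr,jff] add [ozg,wyj,mhn] -> 12 lines: gek pqymh ozg wyj mhn uhlpk jdgy jzgf rwri ueie cltmm wpdov
Final line count: 12

Answer: 12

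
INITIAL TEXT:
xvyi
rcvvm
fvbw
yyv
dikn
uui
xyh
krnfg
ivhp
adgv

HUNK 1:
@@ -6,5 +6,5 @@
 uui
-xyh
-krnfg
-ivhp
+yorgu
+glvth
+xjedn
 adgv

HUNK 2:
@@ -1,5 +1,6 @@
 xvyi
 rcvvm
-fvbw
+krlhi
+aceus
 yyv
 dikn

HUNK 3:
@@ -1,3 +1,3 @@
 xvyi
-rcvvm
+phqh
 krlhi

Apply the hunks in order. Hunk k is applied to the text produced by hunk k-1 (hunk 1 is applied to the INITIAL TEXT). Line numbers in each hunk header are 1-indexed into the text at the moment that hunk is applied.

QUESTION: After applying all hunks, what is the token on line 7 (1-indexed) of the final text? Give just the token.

Hunk 1: at line 6 remove [xyh,krnfg,ivhp] add [yorgu,glvth,xjedn] -> 10 lines: xvyi rcvvm fvbw yyv dikn uui yorgu glvth xjedn adgv
Hunk 2: at line 1 remove [fvbw] add [krlhi,aceus] -> 11 lines: xvyi rcvvm krlhi aceus yyv dikn uui yorgu glvth xjedn adgv
Hunk 3: at line 1 remove [rcvvm] add [phqh] -> 11 lines: xvyi phqh krlhi aceus yyv dikn uui yorgu glvth xjedn adgv
Final line 7: uui

Answer: uui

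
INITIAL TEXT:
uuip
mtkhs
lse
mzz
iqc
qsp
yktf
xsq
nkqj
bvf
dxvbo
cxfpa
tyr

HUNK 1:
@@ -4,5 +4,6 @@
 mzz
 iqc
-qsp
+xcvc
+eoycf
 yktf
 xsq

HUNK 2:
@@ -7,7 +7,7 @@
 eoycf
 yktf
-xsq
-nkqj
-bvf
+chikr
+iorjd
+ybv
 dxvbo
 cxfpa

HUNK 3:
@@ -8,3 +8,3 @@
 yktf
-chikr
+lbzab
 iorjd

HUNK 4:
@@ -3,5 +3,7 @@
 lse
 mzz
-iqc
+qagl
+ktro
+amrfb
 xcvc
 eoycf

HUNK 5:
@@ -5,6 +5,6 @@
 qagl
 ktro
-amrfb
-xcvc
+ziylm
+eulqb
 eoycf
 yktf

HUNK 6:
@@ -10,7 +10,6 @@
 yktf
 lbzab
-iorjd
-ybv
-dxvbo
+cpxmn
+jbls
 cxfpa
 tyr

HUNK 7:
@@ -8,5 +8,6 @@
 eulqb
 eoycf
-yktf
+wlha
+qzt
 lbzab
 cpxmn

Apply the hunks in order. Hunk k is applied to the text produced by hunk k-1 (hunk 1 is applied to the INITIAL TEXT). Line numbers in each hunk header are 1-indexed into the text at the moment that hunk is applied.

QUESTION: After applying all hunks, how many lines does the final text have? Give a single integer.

Answer: 16

Derivation:
Hunk 1: at line 4 remove [qsp] add [xcvc,eoycf] -> 14 lines: uuip mtkhs lse mzz iqc xcvc eoycf yktf xsq nkqj bvf dxvbo cxfpa tyr
Hunk 2: at line 7 remove [xsq,nkqj,bvf] add [chikr,iorjd,ybv] -> 14 lines: uuip mtkhs lse mzz iqc xcvc eoycf yktf chikr iorjd ybv dxvbo cxfpa tyr
Hunk 3: at line 8 remove [chikr] add [lbzab] -> 14 lines: uuip mtkhs lse mzz iqc xcvc eoycf yktf lbzab iorjd ybv dxvbo cxfpa tyr
Hunk 4: at line 3 remove [iqc] add [qagl,ktro,amrfb] -> 16 lines: uuip mtkhs lse mzz qagl ktro amrfb xcvc eoycf yktf lbzab iorjd ybv dxvbo cxfpa tyr
Hunk 5: at line 5 remove [amrfb,xcvc] add [ziylm,eulqb] -> 16 lines: uuip mtkhs lse mzz qagl ktro ziylm eulqb eoycf yktf lbzab iorjd ybv dxvbo cxfpa tyr
Hunk 6: at line 10 remove [iorjd,ybv,dxvbo] add [cpxmn,jbls] -> 15 lines: uuip mtkhs lse mzz qagl ktro ziylm eulqb eoycf yktf lbzab cpxmn jbls cxfpa tyr
Hunk 7: at line 8 remove [yktf] add [wlha,qzt] -> 16 lines: uuip mtkhs lse mzz qagl ktro ziylm eulqb eoycf wlha qzt lbzab cpxmn jbls cxfpa tyr
Final line count: 16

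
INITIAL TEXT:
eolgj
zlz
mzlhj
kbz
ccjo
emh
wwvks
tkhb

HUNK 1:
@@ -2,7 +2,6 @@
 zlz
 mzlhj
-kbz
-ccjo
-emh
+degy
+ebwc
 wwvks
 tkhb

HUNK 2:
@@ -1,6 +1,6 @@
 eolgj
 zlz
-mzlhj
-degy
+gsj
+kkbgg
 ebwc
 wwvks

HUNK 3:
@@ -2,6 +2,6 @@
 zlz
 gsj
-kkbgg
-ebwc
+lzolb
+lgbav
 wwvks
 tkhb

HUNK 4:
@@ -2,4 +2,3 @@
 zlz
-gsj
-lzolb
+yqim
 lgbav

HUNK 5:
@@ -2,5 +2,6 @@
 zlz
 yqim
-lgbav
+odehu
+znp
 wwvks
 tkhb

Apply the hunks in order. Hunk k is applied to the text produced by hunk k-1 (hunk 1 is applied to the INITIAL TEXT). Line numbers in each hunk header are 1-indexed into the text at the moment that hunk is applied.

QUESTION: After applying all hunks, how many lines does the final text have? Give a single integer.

Answer: 7

Derivation:
Hunk 1: at line 2 remove [kbz,ccjo,emh] add [degy,ebwc] -> 7 lines: eolgj zlz mzlhj degy ebwc wwvks tkhb
Hunk 2: at line 1 remove [mzlhj,degy] add [gsj,kkbgg] -> 7 lines: eolgj zlz gsj kkbgg ebwc wwvks tkhb
Hunk 3: at line 2 remove [kkbgg,ebwc] add [lzolb,lgbav] -> 7 lines: eolgj zlz gsj lzolb lgbav wwvks tkhb
Hunk 4: at line 2 remove [gsj,lzolb] add [yqim] -> 6 lines: eolgj zlz yqim lgbav wwvks tkhb
Hunk 5: at line 2 remove [lgbav] add [odehu,znp] -> 7 lines: eolgj zlz yqim odehu znp wwvks tkhb
Final line count: 7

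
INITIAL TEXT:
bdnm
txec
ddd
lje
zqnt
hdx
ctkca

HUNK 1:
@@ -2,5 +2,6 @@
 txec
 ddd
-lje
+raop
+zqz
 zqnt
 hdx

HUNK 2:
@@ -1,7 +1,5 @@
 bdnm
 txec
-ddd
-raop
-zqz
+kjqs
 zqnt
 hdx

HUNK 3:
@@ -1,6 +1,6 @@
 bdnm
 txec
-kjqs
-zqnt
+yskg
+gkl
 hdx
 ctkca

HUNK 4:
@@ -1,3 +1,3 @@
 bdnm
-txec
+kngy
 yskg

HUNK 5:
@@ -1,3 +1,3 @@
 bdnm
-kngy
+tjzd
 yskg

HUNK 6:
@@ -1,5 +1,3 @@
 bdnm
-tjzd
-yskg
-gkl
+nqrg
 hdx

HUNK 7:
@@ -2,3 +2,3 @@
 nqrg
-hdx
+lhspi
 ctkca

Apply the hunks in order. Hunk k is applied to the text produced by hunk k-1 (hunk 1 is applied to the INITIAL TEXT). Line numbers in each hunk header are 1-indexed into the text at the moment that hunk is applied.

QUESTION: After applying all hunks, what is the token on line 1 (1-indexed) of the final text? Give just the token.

Answer: bdnm

Derivation:
Hunk 1: at line 2 remove [lje] add [raop,zqz] -> 8 lines: bdnm txec ddd raop zqz zqnt hdx ctkca
Hunk 2: at line 1 remove [ddd,raop,zqz] add [kjqs] -> 6 lines: bdnm txec kjqs zqnt hdx ctkca
Hunk 3: at line 1 remove [kjqs,zqnt] add [yskg,gkl] -> 6 lines: bdnm txec yskg gkl hdx ctkca
Hunk 4: at line 1 remove [txec] add [kngy] -> 6 lines: bdnm kngy yskg gkl hdx ctkca
Hunk 5: at line 1 remove [kngy] add [tjzd] -> 6 lines: bdnm tjzd yskg gkl hdx ctkca
Hunk 6: at line 1 remove [tjzd,yskg,gkl] add [nqrg] -> 4 lines: bdnm nqrg hdx ctkca
Hunk 7: at line 2 remove [hdx] add [lhspi] -> 4 lines: bdnm nqrg lhspi ctkca
Final line 1: bdnm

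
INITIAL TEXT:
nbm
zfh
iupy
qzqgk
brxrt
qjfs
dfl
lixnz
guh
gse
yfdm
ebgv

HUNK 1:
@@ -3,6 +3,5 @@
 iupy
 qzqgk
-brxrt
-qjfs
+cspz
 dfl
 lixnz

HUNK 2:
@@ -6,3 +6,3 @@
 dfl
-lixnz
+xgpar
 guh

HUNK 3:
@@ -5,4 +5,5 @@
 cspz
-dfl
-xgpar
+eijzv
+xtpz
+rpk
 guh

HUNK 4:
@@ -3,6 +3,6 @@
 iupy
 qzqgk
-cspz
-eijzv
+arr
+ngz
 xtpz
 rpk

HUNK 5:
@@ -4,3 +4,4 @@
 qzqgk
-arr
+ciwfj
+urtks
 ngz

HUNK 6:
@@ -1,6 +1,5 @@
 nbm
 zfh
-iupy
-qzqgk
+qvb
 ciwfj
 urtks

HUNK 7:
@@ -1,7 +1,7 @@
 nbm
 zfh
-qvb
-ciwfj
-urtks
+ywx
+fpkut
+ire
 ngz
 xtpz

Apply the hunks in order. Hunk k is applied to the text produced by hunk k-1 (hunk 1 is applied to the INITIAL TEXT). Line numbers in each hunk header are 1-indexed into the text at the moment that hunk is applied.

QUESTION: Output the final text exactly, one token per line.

Answer: nbm
zfh
ywx
fpkut
ire
ngz
xtpz
rpk
guh
gse
yfdm
ebgv

Derivation:
Hunk 1: at line 3 remove [brxrt,qjfs] add [cspz] -> 11 lines: nbm zfh iupy qzqgk cspz dfl lixnz guh gse yfdm ebgv
Hunk 2: at line 6 remove [lixnz] add [xgpar] -> 11 lines: nbm zfh iupy qzqgk cspz dfl xgpar guh gse yfdm ebgv
Hunk 3: at line 5 remove [dfl,xgpar] add [eijzv,xtpz,rpk] -> 12 lines: nbm zfh iupy qzqgk cspz eijzv xtpz rpk guh gse yfdm ebgv
Hunk 4: at line 3 remove [cspz,eijzv] add [arr,ngz] -> 12 lines: nbm zfh iupy qzqgk arr ngz xtpz rpk guh gse yfdm ebgv
Hunk 5: at line 4 remove [arr] add [ciwfj,urtks] -> 13 lines: nbm zfh iupy qzqgk ciwfj urtks ngz xtpz rpk guh gse yfdm ebgv
Hunk 6: at line 1 remove [iupy,qzqgk] add [qvb] -> 12 lines: nbm zfh qvb ciwfj urtks ngz xtpz rpk guh gse yfdm ebgv
Hunk 7: at line 1 remove [qvb,ciwfj,urtks] add [ywx,fpkut,ire] -> 12 lines: nbm zfh ywx fpkut ire ngz xtpz rpk guh gse yfdm ebgv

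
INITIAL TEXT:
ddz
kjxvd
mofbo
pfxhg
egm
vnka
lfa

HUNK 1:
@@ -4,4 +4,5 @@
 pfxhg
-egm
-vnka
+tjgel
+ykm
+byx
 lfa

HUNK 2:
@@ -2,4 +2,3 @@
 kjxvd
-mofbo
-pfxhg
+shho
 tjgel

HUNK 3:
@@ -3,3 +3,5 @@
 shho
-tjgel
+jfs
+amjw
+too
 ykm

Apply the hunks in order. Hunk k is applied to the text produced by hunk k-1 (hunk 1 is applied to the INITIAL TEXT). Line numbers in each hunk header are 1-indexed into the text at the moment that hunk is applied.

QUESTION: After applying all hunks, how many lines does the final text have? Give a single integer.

Hunk 1: at line 4 remove [egm,vnka] add [tjgel,ykm,byx] -> 8 lines: ddz kjxvd mofbo pfxhg tjgel ykm byx lfa
Hunk 2: at line 2 remove [mofbo,pfxhg] add [shho] -> 7 lines: ddz kjxvd shho tjgel ykm byx lfa
Hunk 3: at line 3 remove [tjgel] add [jfs,amjw,too] -> 9 lines: ddz kjxvd shho jfs amjw too ykm byx lfa
Final line count: 9

Answer: 9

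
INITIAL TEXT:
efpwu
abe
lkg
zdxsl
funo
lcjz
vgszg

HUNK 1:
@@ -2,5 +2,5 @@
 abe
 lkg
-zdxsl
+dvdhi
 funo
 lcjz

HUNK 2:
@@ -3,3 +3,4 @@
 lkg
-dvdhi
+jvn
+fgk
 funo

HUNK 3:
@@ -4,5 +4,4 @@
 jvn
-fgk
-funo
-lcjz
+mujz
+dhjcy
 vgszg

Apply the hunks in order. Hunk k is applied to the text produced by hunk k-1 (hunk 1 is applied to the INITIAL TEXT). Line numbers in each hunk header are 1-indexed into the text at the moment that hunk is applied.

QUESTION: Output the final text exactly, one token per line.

Hunk 1: at line 2 remove [zdxsl] add [dvdhi] -> 7 lines: efpwu abe lkg dvdhi funo lcjz vgszg
Hunk 2: at line 3 remove [dvdhi] add [jvn,fgk] -> 8 lines: efpwu abe lkg jvn fgk funo lcjz vgszg
Hunk 3: at line 4 remove [fgk,funo,lcjz] add [mujz,dhjcy] -> 7 lines: efpwu abe lkg jvn mujz dhjcy vgszg

Answer: efpwu
abe
lkg
jvn
mujz
dhjcy
vgszg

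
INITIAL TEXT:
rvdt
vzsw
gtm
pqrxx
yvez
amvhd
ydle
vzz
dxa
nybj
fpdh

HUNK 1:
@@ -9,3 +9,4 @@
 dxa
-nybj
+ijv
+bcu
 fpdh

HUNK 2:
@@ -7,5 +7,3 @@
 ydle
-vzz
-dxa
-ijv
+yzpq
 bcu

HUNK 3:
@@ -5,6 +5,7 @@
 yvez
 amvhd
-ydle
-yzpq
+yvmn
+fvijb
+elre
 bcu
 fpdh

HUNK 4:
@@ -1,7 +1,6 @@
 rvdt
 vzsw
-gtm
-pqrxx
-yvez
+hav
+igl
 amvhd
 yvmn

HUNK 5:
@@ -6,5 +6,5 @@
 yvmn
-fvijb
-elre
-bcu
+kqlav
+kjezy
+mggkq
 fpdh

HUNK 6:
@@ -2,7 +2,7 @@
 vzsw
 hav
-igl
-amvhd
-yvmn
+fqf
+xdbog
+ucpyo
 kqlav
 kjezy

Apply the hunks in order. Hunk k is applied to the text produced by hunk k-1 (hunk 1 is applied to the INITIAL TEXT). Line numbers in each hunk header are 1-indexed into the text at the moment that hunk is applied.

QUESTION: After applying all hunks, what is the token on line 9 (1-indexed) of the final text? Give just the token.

Answer: mggkq

Derivation:
Hunk 1: at line 9 remove [nybj] add [ijv,bcu] -> 12 lines: rvdt vzsw gtm pqrxx yvez amvhd ydle vzz dxa ijv bcu fpdh
Hunk 2: at line 7 remove [vzz,dxa,ijv] add [yzpq] -> 10 lines: rvdt vzsw gtm pqrxx yvez amvhd ydle yzpq bcu fpdh
Hunk 3: at line 5 remove [ydle,yzpq] add [yvmn,fvijb,elre] -> 11 lines: rvdt vzsw gtm pqrxx yvez amvhd yvmn fvijb elre bcu fpdh
Hunk 4: at line 1 remove [gtm,pqrxx,yvez] add [hav,igl] -> 10 lines: rvdt vzsw hav igl amvhd yvmn fvijb elre bcu fpdh
Hunk 5: at line 6 remove [fvijb,elre,bcu] add [kqlav,kjezy,mggkq] -> 10 lines: rvdt vzsw hav igl amvhd yvmn kqlav kjezy mggkq fpdh
Hunk 6: at line 2 remove [igl,amvhd,yvmn] add [fqf,xdbog,ucpyo] -> 10 lines: rvdt vzsw hav fqf xdbog ucpyo kqlav kjezy mggkq fpdh
Final line 9: mggkq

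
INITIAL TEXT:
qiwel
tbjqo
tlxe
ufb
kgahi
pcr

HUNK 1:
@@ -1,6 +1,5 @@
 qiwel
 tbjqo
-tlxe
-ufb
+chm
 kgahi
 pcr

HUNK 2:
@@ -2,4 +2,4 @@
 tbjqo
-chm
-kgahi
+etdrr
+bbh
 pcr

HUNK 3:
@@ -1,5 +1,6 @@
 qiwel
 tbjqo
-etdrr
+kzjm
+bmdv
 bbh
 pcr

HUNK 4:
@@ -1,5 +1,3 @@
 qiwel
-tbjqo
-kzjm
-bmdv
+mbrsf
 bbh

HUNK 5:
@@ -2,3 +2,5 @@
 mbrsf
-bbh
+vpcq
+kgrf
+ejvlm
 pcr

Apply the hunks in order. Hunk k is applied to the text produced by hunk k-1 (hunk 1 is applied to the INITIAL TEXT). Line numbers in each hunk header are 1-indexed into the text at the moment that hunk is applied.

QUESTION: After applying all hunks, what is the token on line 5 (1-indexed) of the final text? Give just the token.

Answer: ejvlm

Derivation:
Hunk 1: at line 1 remove [tlxe,ufb] add [chm] -> 5 lines: qiwel tbjqo chm kgahi pcr
Hunk 2: at line 2 remove [chm,kgahi] add [etdrr,bbh] -> 5 lines: qiwel tbjqo etdrr bbh pcr
Hunk 3: at line 1 remove [etdrr] add [kzjm,bmdv] -> 6 lines: qiwel tbjqo kzjm bmdv bbh pcr
Hunk 4: at line 1 remove [tbjqo,kzjm,bmdv] add [mbrsf] -> 4 lines: qiwel mbrsf bbh pcr
Hunk 5: at line 2 remove [bbh] add [vpcq,kgrf,ejvlm] -> 6 lines: qiwel mbrsf vpcq kgrf ejvlm pcr
Final line 5: ejvlm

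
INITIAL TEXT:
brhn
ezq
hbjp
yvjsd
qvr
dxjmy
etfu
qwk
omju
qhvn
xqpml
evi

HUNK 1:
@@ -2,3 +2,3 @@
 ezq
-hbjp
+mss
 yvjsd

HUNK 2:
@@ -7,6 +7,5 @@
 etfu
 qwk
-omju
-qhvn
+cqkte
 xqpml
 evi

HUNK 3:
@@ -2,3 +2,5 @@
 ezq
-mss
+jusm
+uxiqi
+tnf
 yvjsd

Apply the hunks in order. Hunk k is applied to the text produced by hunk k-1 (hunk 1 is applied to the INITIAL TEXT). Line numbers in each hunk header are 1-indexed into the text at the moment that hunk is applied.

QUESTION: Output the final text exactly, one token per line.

Hunk 1: at line 2 remove [hbjp] add [mss] -> 12 lines: brhn ezq mss yvjsd qvr dxjmy etfu qwk omju qhvn xqpml evi
Hunk 2: at line 7 remove [omju,qhvn] add [cqkte] -> 11 lines: brhn ezq mss yvjsd qvr dxjmy etfu qwk cqkte xqpml evi
Hunk 3: at line 2 remove [mss] add [jusm,uxiqi,tnf] -> 13 lines: brhn ezq jusm uxiqi tnf yvjsd qvr dxjmy etfu qwk cqkte xqpml evi

Answer: brhn
ezq
jusm
uxiqi
tnf
yvjsd
qvr
dxjmy
etfu
qwk
cqkte
xqpml
evi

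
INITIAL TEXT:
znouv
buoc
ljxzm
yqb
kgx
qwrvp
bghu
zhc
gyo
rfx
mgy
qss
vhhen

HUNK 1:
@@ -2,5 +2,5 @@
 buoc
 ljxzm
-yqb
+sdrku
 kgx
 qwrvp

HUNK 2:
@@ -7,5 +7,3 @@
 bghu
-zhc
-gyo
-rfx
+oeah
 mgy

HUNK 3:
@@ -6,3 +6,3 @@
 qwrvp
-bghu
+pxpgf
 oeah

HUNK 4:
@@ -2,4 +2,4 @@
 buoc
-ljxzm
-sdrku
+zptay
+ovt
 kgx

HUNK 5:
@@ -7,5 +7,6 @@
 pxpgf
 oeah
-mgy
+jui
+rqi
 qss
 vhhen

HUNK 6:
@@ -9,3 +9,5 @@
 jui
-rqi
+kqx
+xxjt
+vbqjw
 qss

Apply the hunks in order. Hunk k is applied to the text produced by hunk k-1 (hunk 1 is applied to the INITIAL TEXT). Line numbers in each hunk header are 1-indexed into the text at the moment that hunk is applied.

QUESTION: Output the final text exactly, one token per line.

Hunk 1: at line 2 remove [yqb] add [sdrku] -> 13 lines: znouv buoc ljxzm sdrku kgx qwrvp bghu zhc gyo rfx mgy qss vhhen
Hunk 2: at line 7 remove [zhc,gyo,rfx] add [oeah] -> 11 lines: znouv buoc ljxzm sdrku kgx qwrvp bghu oeah mgy qss vhhen
Hunk 3: at line 6 remove [bghu] add [pxpgf] -> 11 lines: znouv buoc ljxzm sdrku kgx qwrvp pxpgf oeah mgy qss vhhen
Hunk 4: at line 2 remove [ljxzm,sdrku] add [zptay,ovt] -> 11 lines: znouv buoc zptay ovt kgx qwrvp pxpgf oeah mgy qss vhhen
Hunk 5: at line 7 remove [mgy] add [jui,rqi] -> 12 lines: znouv buoc zptay ovt kgx qwrvp pxpgf oeah jui rqi qss vhhen
Hunk 6: at line 9 remove [rqi] add [kqx,xxjt,vbqjw] -> 14 lines: znouv buoc zptay ovt kgx qwrvp pxpgf oeah jui kqx xxjt vbqjw qss vhhen

Answer: znouv
buoc
zptay
ovt
kgx
qwrvp
pxpgf
oeah
jui
kqx
xxjt
vbqjw
qss
vhhen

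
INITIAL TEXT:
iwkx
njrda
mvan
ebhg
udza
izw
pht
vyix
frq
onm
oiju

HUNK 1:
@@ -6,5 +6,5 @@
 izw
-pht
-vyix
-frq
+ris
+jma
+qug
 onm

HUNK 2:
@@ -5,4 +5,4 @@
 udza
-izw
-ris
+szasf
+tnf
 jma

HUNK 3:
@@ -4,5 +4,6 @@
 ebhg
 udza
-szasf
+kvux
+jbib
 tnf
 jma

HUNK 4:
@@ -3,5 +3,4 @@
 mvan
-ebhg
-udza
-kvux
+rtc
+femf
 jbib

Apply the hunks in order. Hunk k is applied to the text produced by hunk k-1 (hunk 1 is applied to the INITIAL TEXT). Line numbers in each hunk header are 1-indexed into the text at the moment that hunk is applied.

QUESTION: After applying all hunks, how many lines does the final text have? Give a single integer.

Answer: 11

Derivation:
Hunk 1: at line 6 remove [pht,vyix,frq] add [ris,jma,qug] -> 11 lines: iwkx njrda mvan ebhg udza izw ris jma qug onm oiju
Hunk 2: at line 5 remove [izw,ris] add [szasf,tnf] -> 11 lines: iwkx njrda mvan ebhg udza szasf tnf jma qug onm oiju
Hunk 3: at line 4 remove [szasf] add [kvux,jbib] -> 12 lines: iwkx njrda mvan ebhg udza kvux jbib tnf jma qug onm oiju
Hunk 4: at line 3 remove [ebhg,udza,kvux] add [rtc,femf] -> 11 lines: iwkx njrda mvan rtc femf jbib tnf jma qug onm oiju
Final line count: 11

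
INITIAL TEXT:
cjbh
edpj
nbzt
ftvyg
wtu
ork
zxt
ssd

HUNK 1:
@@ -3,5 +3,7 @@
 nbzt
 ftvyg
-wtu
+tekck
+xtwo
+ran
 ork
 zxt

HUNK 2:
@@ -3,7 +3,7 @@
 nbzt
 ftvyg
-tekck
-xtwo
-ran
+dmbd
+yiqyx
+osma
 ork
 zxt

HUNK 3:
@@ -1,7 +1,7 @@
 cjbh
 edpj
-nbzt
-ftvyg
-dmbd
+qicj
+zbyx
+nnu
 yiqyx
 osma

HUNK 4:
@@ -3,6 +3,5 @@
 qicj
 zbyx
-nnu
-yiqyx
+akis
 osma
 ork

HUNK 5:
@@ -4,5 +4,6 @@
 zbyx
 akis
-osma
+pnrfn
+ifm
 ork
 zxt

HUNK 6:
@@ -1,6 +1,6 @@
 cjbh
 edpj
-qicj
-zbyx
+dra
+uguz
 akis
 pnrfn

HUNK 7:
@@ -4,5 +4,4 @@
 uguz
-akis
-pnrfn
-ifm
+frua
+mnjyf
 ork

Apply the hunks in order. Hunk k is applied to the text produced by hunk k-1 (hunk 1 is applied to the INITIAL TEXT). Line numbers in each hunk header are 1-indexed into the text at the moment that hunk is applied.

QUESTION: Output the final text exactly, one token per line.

Answer: cjbh
edpj
dra
uguz
frua
mnjyf
ork
zxt
ssd

Derivation:
Hunk 1: at line 3 remove [wtu] add [tekck,xtwo,ran] -> 10 lines: cjbh edpj nbzt ftvyg tekck xtwo ran ork zxt ssd
Hunk 2: at line 3 remove [tekck,xtwo,ran] add [dmbd,yiqyx,osma] -> 10 lines: cjbh edpj nbzt ftvyg dmbd yiqyx osma ork zxt ssd
Hunk 3: at line 1 remove [nbzt,ftvyg,dmbd] add [qicj,zbyx,nnu] -> 10 lines: cjbh edpj qicj zbyx nnu yiqyx osma ork zxt ssd
Hunk 4: at line 3 remove [nnu,yiqyx] add [akis] -> 9 lines: cjbh edpj qicj zbyx akis osma ork zxt ssd
Hunk 5: at line 4 remove [osma] add [pnrfn,ifm] -> 10 lines: cjbh edpj qicj zbyx akis pnrfn ifm ork zxt ssd
Hunk 6: at line 1 remove [qicj,zbyx] add [dra,uguz] -> 10 lines: cjbh edpj dra uguz akis pnrfn ifm ork zxt ssd
Hunk 7: at line 4 remove [akis,pnrfn,ifm] add [frua,mnjyf] -> 9 lines: cjbh edpj dra uguz frua mnjyf ork zxt ssd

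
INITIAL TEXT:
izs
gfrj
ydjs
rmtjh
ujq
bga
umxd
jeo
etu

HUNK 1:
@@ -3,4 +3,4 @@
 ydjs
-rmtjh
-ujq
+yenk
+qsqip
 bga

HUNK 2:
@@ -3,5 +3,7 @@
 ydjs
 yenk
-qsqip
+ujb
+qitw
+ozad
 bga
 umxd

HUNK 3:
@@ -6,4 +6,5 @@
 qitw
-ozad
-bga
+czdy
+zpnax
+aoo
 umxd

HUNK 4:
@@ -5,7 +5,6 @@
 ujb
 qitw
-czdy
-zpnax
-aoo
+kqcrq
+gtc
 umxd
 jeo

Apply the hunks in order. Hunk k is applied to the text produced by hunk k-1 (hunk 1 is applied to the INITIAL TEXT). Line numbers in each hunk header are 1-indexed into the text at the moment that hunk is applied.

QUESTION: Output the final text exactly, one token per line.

Hunk 1: at line 3 remove [rmtjh,ujq] add [yenk,qsqip] -> 9 lines: izs gfrj ydjs yenk qsqip bga umxd jeo etu
Hunk 2: at line 3 remove [qsqip] add [ujb,qitw,ozad] -> 11 lines: izs gfrj ydjs yenk ujb qitw ozad bga umxd jeo etu
Hunk 3: at line 6 remove [ozad,bga] add [czdy,zpnax,aoo] -> 12 lines: izs gfrj ydjs yenk ujb qitw czdy zpnax aoo umxd jeo etu
Hunk 4: at line 5 remove [czdy,zpnax,aoo] add [kqcrq,gtc] -> 11 lines: izs gfrj ydjs yenk ujb qitw kqcrq gtc umxd jeo etu

Answer: izs
gfrj
ydjs
yenk
ujb
qitw
kqcrq
gtc
umxd
jeo
etu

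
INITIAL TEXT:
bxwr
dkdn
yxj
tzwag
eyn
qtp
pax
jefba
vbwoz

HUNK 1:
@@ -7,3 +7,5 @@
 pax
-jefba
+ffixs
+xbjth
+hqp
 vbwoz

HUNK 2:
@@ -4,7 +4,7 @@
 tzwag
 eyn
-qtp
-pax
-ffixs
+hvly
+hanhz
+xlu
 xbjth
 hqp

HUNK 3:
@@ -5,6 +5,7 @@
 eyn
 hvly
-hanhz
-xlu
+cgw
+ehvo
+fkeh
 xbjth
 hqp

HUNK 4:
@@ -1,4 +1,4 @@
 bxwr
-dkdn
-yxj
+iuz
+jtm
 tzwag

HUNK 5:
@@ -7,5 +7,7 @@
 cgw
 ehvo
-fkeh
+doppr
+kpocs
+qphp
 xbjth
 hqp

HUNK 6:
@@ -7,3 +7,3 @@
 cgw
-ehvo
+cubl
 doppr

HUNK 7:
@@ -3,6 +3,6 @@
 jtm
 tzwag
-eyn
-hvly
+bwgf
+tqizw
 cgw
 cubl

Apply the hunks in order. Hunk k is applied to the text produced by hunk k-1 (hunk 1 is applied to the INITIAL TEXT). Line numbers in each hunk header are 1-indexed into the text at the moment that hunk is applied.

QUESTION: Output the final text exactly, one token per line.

Answer: bxwr
iuz
jtm
tzwag
bwgf
tqizw
cgw
cubl
doppr
kpocs
qphp
xbjth
hqp
vbwoz

Derivation:
Hunk 1: at line 7 remove [jefba] add [ffixs,xbjth,hqp] -> 11 lines: bxwr dkdn yxj tzwag eyn qtp pax ffixs xbjth hqp vbwoz
Hunk 2: at line 4 remove [qtp,pax,ffixs] add [hvly,hanhz,xlu] -> 11 lines: bxwr dkdn yxj tzwag eyn hvly hanhz xlu xbjth hqp vbwoz
Hunk 3: at line 5 remove [hanhz,xlu] add [cgw,ehvo,fkeh] -> 12 lines: bxwr dkdn yxj tzwag eyn hvly cgw ehvo fkeh xbjth hqp vbwoz
Hunk 4: at line 1 remove [dkdn,yxj] add [iuz,jtm] -> 12 lines: bxwr iuz jtm tzwag eyn hvly cgw ehvo fkeh xbjth hqp vbwoz
Hunk 5: at line 7 remove [fkeh] add [doppr,kpocs,qphp] -> 14 lines: bxwr iuz jtm tzwag eyn hvly cgw ehvo doppr kpocs qphp xbjth hqp vbwoz
Hunk 6: at line 7 remove [ehvo] add [cubl] -> 14 lines: bxwr iuz jtm tzwag eyn hvly cgw cubl doppr kpocs qphp xbjth hqp vbwoz
Hunk 7: at line 3 remove [eyn,hvly] add [bwgf,tqizw] -> 14 lines: bxwr iuz jtm tzwag bwgf tqizw cgw cubl doppr kpocs qphp xbjth hqp vbwoz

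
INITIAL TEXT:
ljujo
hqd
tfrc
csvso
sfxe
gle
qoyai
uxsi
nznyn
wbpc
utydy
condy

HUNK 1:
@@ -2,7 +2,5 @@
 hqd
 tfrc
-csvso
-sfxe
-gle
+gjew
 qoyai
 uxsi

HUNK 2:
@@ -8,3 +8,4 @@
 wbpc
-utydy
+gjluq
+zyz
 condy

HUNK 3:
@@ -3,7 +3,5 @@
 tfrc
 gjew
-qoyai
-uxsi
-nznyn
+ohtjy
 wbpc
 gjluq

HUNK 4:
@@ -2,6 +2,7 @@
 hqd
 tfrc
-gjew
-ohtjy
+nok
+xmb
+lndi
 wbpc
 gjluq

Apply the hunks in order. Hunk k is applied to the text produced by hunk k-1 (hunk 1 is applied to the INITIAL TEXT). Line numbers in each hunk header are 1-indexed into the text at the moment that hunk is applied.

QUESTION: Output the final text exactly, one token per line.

Answer: ljujo
hqd
tfrc
nok
xmb
lndi
wbpc
gjluq
zyz
condy

Derivation:
Hunk 1: at line 2 remove [csvso,sfxe,gle] add [gjew] -> 10 lines: ljujo hqd tfrc gjew qoyai uxsi nznyn wbpc utydy condy
Hunk 2: at line 8 remove [utydy] add [gjluq,zyz] -> 11 lines: ljujo hqd tfrc gjew qoyai uxsi nznyn wbpc gjluq zyz condy
Hunk 3: at line 3 remove [qoyai,uxsi,nznyn] add [ohtjy] -> 9 lines: ljujo hqd tfrc gjew ohtjy wbpc gjluq zyz condy
Hunk 4: at line 2 remove [gjew,ohtjy] add [nok,xmb,lndi] -> 10 lines: ljujo hqd tfrc nok xmb lndi wbpc gjluq zyz condy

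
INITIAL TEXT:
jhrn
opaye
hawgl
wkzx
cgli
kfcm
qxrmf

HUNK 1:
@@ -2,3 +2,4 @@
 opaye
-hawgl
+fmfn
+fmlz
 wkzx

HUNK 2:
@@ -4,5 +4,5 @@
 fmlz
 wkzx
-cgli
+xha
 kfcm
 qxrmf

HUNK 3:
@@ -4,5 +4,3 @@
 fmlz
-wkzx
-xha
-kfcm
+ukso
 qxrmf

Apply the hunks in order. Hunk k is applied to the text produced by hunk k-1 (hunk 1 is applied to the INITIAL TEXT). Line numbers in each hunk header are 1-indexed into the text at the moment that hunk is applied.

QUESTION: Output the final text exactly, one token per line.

Answer: jhrn
opaye
fmfn
fmlz
ukso
qxrmf

Derivation:
Hunk 1: at line 2 remove [hawgl] add [fmfn,fmlz] -> 8 lines: jhrn opaye fmfn fmlz wkzx cgli kfcm qxrmf
Hunk 2: at line 4 remove [cgli] add [xha] -> 8 lines: jhrn opaye fmfn fmlz wkzx xha kfcm qxrmf
Hunk 3: at line 4 remove [wkzx,xha,kfcm] add [ukso] -> 6 lines: jhrn opaye fmfn fmlz ukso qxrmf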